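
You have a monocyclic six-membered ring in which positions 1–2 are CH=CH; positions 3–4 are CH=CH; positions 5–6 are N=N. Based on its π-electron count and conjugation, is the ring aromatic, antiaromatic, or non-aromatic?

Every ring atom contributes a p orbital perpendicular to the ring (the double-bond atoms are sp², each contributing one p electron; each sp² =N– keeps its lone pair in-plane and puts one electron into the π system), so the π system is cyclic and fully conjugated.
π-electron count: 3 × 2 = 6 from the 3 double-bond units.
That gives a 4n+2 count (6, n = 1).

Aromatic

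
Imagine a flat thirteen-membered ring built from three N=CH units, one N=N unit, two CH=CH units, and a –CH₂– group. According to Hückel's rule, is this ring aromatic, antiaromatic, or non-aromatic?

The CH2 position has four σ bonds — the tetrahedral CH₂ carbon is sp³ and has no p orbital in the ring π system — so the cyclic conjugation is interrupted.
A ring that is not fully conjugated cannot be aromatic or antiaromatic regardless of its π-electron count.

Non-aromatic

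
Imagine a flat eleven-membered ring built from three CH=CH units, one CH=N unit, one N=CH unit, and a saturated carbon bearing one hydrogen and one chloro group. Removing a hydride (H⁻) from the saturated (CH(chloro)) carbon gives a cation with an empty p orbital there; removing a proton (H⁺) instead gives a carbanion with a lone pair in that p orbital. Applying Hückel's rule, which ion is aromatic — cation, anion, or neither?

The cation

Both ions have a continuous loop of p orbitals — each ring atom is sp².
Cation: 5 × 2 + 0 = 10 π electrons → 4(2)+2, aromatic.
Anion: 5 × 2 + 2 = 12 π electrons → 4(3), antiaromatic.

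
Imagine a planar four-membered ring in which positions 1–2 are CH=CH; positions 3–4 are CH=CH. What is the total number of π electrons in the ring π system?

4

Every ring atom contributes a p orbital perpendicular to the ring (each doubly-bonded ring atom is sp² with one p-orbital electron), so the π system is cyclic and fully conjugated.
Adding the contributions, 2 × 2 = 4 from the 2 double-bond units.
(The species described is cyclobutadiene.)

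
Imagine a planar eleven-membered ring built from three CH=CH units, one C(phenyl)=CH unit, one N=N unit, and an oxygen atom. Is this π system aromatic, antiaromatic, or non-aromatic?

Antiaromatic

The p orbitals form a continuous loop: each doubly-bonded ring atom is sp² with one p-orbital electron; the doubly-bonded nitrogens are pyridine-type — their lone pairs lie in the ring plane, leaving one electron in the p orbital; the oxygen donates one lone pair from its p orbital. The ring is fully conjugated.
Tallying contributions gives 5 × 2 = 10 from the double-bond units + 2 from the O atom = 12.
12 = 4(3); a planar, fully conjugated 4n system is antiaromatic.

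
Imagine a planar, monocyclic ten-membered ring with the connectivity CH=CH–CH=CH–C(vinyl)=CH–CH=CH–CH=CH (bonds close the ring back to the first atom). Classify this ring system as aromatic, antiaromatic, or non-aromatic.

Aromatic

Check conjugation: the double-bond atoms are sp², each contributing one p electron — every position has a p orbital, so the cyclic π system is continuous.
Tallying contributions gives 5 × 2 = 10 from the 5 double-bond units.
Since 10 = 4·2 + 2, the ring meets the 4n+2 criterion.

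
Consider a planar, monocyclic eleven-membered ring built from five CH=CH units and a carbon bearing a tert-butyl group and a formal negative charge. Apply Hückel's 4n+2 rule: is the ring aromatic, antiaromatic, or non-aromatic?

All ring atoms are sp² and supply a p orbital to the ring (each doubly-bonded ring atom is sp² with one p-orbital electron; the carbanion's lone pair occupies the p orbital); the conjugation is uninterrupted.
π-electron count: 5 × 2 = 10 from the double-bond units + 2 from the C(tert-butyl)(-) atom = 12.
12 is a 4n count (n = 3), so the planar conjugated ring is antiaromatic.

Antiaromatic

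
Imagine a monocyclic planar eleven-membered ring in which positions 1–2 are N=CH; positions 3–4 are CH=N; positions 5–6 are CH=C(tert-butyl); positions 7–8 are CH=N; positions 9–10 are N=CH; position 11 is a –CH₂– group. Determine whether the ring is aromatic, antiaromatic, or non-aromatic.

Non-aromatic

At the CH2 position, the tetrahedral CH₂ carbon is sp³ and has no p orbital in the ring π system; the ring's p-orbital overlap is broken there.
Broken conjugation rules out both aromaticity and antiaromaticity.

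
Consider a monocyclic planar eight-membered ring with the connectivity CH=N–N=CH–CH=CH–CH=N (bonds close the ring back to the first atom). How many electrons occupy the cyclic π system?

8

The p orbitals form a continuous loop: the double-bond atoms are sp², each contributing one p electron; the doubly-bonded nitrogens are pyridine-type — their lone pairs lie in the ring plane, leaving one electron in the p orbital. The ring is fully conjugated.
π-electron count: 4 × 2 = 8 from the 4 double-bond units.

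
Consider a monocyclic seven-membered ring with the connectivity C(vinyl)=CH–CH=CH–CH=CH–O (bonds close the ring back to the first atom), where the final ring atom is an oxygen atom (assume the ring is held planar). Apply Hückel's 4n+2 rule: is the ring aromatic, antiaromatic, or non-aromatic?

Antiaromatic

All ring atoms are sp² and supply a p orbital to the ring (the double-bond atoms are sp², each contributing one p electron; the oxygen donates one lone pair from its p orbital); the conjugation is uninterrupted.
Adding the contributions, 3 × 2 = 6 from the double-bond units + 2 from the O atom = 8.
8 = 4(2); a planar, fully conjugated 4n system is antiaromatic.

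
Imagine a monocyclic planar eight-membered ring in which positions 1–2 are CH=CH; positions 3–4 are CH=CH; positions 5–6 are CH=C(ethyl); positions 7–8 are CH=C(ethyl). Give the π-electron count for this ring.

8

All ring atoms are sp² and supply a p orbital to the ring (every atom in a ring double bond is sp² and brings one electron to the p orbital); the conjugation is uninterrupted.
π-electron count: 4 × 2 = 8 from the 4 double-bond units.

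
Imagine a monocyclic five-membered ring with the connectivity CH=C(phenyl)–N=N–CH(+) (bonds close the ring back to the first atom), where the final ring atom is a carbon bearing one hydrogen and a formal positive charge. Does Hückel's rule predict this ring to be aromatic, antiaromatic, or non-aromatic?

Antiaromatic

Check conjugation: the double-bond atoms are sp², each contributing one p electron; each =N– nitrogen is pyridine-type (lone pair in the sp² plane, one electron in the p orbital); the carbocation has an empty p orbital — every position has a p orbital, so the cyclic π system is continuous.
Tallying contributions gives 2 × 2 = 4 from the double-bond units + 0 from the CH(+) atom = 4.
4 = 4(1); a planar, fully conjugated 4n system is antiaromatic.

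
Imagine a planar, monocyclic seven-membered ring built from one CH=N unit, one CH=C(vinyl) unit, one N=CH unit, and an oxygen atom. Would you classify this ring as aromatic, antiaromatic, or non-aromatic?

Antiaromatic

The p orbitals form a continuous loop: each doubly-bonded ring atom is sp² with one p-orbital electron; each sp² =N– keeps its lone pair in-plane and puts one electron into the π system; the oxygen donates one lone pair from its p orbital. The ring is fully conjugated.
Counting π electrons: 3 × 2 = 6 from the double-bond units + 2 from the O atom = 8.
A 4n π count (8, n = 2) in a planar conjugated ring means antiaromatic.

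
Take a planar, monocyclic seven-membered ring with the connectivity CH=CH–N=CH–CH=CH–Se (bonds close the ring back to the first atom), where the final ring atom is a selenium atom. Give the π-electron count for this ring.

8

Check conjugation: the double-bond atoms are sp², each contributing one p electron; each =N– nitrogen is pyridine-type (lone pair in the sp² plane, one electron in the p orbital); the selenium donates one lone pair from its p orbital — every position has a p orbital, so the cyclic π system is continuous.
Tallying contributions gives 3 × 2 = 6 from the double-bond units + 2 from the Se atom = 8.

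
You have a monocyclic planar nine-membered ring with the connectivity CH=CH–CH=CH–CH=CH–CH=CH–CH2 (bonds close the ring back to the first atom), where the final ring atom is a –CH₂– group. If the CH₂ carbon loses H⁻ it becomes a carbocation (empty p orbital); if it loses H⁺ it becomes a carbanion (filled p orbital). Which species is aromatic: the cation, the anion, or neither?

In either ion the ring is fully conjugated: every atom, including the new sp² carbon, supplies a p orbital.
Cation: 4 × 2 + 0 = 8 π electrons → 4(2), antiaromatic.
Anion: 4 × 2 + 2 = 10 π electrons → 4(2)+2, aromatic.

The anion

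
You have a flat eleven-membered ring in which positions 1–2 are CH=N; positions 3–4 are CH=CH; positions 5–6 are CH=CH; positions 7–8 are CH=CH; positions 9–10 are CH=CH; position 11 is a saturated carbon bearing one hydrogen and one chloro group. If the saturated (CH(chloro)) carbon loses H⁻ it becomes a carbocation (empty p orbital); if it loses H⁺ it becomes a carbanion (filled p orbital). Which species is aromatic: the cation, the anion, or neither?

The cation

In both ions every ring atom is sp² and contributes a p orbital, so both rings are fully conjugated.
Cation: 5 × 2 + 0 = 10 π electrons → 4(2)+2, aromatic.
Anion: 5 × 2 + 2 = 12 π electrons → 4(3), antiaromatic.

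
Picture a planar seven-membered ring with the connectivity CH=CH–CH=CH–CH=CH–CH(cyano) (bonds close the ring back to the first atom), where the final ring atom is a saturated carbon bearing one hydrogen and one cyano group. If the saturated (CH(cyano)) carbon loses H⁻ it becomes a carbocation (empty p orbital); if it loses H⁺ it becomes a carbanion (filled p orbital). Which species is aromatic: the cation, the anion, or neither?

In either ion the ring is fully conjugated: every atom, including the new sp² carbon, supplies a p orbital.
Cation: 3 × 2 + 0 = 6 π electrons → 4(1)+2, aromatic.
Anion: 3 × 2 + 2 = 8 π electrons → 4(2), antiaromatic.

The cation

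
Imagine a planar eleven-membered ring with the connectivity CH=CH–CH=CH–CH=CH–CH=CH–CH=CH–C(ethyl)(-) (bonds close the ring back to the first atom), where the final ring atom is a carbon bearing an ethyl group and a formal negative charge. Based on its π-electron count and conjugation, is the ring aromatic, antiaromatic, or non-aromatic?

All ring atoms are sp² and supply a p orbital to the ring (every atom in a ring double bond is sp² and brings one electron to the p orbital; the carbanion's lone pair occupies the p orbital); the conjugation is uninterrupted.
Adding the contributions, 5 × 2 = 10 from the double-bond units + 2 from the C(ethyl)(-) atom = 12.
12 = 4(3); a planar, fully conjugated 4n system is antiaromatic.

Antiaromatic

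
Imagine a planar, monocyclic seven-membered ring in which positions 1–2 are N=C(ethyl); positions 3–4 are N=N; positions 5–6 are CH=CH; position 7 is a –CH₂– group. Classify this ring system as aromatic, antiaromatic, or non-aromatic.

Non-aromatic

The CH2 position has four σ bonds — the tetrahedral CH₂ carbon is sp³ and has no p orbital in the ring π system — so the cyclic conjugation is interrupted.
Broken conjugation rules out both aromaticity and antiaromaticity.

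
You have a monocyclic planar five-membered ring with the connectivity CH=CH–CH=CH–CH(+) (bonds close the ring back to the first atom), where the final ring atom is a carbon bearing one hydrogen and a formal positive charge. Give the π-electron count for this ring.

Check conjugation: every atom in a ring double bond is sp² and brings one electron to the p orbital; the carbocation has an empty p orbital — every position has a p orbital, so the cyclic π system is continuous.
Counting π electrons: 2 × 2 = 4 from the double-bond units + 0 from the CH(+) atom = 4.
(This ring is the cyclopentadienyl cation.)

4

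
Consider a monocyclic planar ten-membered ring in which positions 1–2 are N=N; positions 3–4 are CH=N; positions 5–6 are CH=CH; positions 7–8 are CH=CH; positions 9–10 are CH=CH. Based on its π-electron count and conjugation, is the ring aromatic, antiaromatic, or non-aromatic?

Aromatic

Every ring atom contributes a p orbital perpendicular to the ring (every atom in a ring double bond is sp² and brings one electron to the p orbital; the doubly-bonded nitrogens are pyridine-type — their lone pairs lie in the ring plane, leaving one electron in the p orbital), so the π system is cyclic and fully conjugated.
Tallying contributions gives 5 × 2 = 10 from the 5 double-bond units.
10 = 4(2) + 2, which satisfies Hückel's 4n+2 rule.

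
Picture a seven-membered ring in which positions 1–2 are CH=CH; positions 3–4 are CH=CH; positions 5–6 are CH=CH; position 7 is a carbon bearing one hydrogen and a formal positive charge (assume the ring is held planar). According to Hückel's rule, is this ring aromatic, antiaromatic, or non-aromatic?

Aromatic

Every ring atom contributes a p orbital perpendicular to the ring (every atom in a ring double bond is sp² and brings one electron to the p orbital; the carbocation has an empty p orbital), so the π system is cyclic and fully conjugated.
Tallying contributions gives 3 × 2 = 6 from the double-bond units + 0 from the CH(+) atom = 6.
Since 6 = 4·1 + 2, the ring meets the 4n+2 criterion.
(This ring is the tropylium cation.)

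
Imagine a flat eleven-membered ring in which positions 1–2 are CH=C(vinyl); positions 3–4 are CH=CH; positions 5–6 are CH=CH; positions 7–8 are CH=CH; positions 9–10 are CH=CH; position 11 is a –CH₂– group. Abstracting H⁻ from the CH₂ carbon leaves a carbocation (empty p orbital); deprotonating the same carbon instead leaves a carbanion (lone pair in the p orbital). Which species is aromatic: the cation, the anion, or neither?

The cation

Both ions have a continuous loop of p orbitals — each ring atom is sp².
Cation: 5 × 2 + 0 = 10 π electrons → 4(2)+2, aromatic.
Anion: 5 × 2 + 2 = 12 π electrons → 4(3), antiaromatic.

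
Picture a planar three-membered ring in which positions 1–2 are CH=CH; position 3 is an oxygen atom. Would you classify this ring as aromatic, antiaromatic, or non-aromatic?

The p orbitals form a continuous loop: each doubly-bonded ring atom is sp² with one p-orbital electron; the oxygen donates one lone pair from its p orbital. The ring is fully conjugated.
Tallying contributions gives 1 × 2 = 2 from the double-bond unit + 2 from the O atom = 4.
A 4n π count (4, n = 1) in a planar conjugated ring means antiaromatic.
This is oxirene.

Antiaromatic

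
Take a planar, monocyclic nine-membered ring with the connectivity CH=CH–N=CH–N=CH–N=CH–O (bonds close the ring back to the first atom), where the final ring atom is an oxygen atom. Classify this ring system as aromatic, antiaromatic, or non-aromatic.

Every ring atom contributes a p orbital perpendicular to the ring (every atom in a ring double bond is sp² and brings one electron to the p orbital; the doubly-bonded nitrogens are pyridine-type — their lone pairs lie in the ring plane, leaving one electron in the p orbital; the oxygen donates one lone pair from its p orbital), so the π system is cyclic and fully conjugated.
π-electron count: 4 × 2 = 8 from the double-bond units + 2 from the O atom = 10.
Since 10 = 4·2 + 2, the ring meets the 4n+2 criterion.

Aromatic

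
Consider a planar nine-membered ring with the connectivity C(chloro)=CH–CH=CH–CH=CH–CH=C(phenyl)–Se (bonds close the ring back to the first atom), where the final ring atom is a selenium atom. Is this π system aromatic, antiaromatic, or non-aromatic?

Aromatic

Every ring atom contributes a p orbital perpendicular to the ring (the double-bond atoms are sp², each contributing one p electron; the selenium donates one lone pair from its p orbital), so the π system is cyclic and fully conjugated.
Tallying contributions gives 4 × 2 = 8 from the double-bond units + 2 from the Se atom = 10.
10 = 4(2) + 2, which satisfies Hückel's 4n+2 rule.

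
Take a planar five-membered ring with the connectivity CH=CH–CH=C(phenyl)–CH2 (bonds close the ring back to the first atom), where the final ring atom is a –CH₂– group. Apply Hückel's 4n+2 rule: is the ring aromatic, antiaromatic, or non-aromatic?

Non-aromatic

The CH2 position has four σ bonds — the tetrahedral CH₂ carbon is sp³ and has no p orbital in the ring π system — so the cyclic conjugation is interrupted.
Hückel's rule only applies to fully conjugated rings, so this one is simply non-aromatic.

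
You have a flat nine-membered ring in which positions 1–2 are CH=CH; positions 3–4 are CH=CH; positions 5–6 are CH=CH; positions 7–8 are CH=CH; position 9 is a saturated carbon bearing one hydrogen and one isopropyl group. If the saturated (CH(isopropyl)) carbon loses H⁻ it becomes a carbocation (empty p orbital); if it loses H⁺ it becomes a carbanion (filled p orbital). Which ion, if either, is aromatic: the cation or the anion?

Both ions have a continuous loop of p orbitals — each ring atom is sp².
Cation: 4 × 2 + 0 = 8 π electrons → 4(2), antiaromatic.
Anion: 4 × 2 + 2 = 10 π electrons → 4(2)+2, aromatic.

The anion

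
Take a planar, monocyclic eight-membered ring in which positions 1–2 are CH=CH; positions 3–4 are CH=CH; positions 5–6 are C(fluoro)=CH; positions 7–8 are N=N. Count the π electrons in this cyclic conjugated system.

Check conjugation: each doubly-bonded ring atom is sp² with one p-orbital electron; each =N– nitrogen is pyridine-type (lone pair in the sp² plane, one electron in the p orbital) — every position has a p orbital, so the cyclic π system is continuous.
π-electron count: 4 × 2 = 8 from the 4 double-bond units.

8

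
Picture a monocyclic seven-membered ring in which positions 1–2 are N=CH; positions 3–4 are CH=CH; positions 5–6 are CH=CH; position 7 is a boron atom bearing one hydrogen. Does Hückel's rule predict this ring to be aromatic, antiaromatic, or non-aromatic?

All ring atoms are sp² and supply a p orbital to the ring (each doubly-bonded ring atom is sp² with one p-orbital electron; each =N– nitrogen is pyridine-type (lone pair in the sp² plane, one electron in the p orbital); the boron has an empty p orbital); the conjugation is uninterrupted.
Counting π electrons: 3 × 2 = 6 from the double-bond units + 0 from the BH atom = 6.
That gives a 4n+2 count (6, n = 1).

Aromatic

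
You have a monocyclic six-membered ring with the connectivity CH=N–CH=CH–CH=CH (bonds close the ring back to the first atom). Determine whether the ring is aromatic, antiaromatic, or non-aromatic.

Aromatic

Every ring atom contributes a p orbital perpendicular to the ring (the double-bond atoms are sp², each contributing one p electron; each =N– nitrogen is pyridine-type (lone pair in the sp² plane, one electron in the p orbital)), so the π system is cyclic and fully conjugated.
π-electron count: 3 × 2 = 6 from the 3 double-bond units.
Since 6 = 4·1 + 2, the ring meets the 4n+2 criterion.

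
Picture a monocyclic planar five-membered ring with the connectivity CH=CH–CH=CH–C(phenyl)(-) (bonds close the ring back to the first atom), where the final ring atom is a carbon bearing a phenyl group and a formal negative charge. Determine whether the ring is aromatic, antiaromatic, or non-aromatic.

The p orbitals form a continuous loop: each doubly-bonded ring atom is sp² with one p-orbital electron; the carbanion's lone pair occupies the p orbital. The ring is fully conjugated.
Tallying contributions gives 2 × 2 = 4 from the double-bond units + 2 from the C(phenyl)(-) atom = 6.
With 6 π electrons (n = 1), the Hückel 4n+2 condition holds.

Aromatic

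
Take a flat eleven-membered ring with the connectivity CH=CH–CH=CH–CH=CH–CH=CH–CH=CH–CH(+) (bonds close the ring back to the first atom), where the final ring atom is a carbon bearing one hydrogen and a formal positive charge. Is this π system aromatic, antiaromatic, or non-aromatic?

Aromatic

All ring atoms are sp² and supply a p orbital to the ring (the double-bond atoms are sp², each contributing one p electron; the carbocation has an empty p orbital); the conjugation is uninterrupted.
Counting π electrons: 5 × 2 = 10 from the double-bond units + 0 from the CH(+) atom = 10.
That gives a 4n+2 count (10, n = 2).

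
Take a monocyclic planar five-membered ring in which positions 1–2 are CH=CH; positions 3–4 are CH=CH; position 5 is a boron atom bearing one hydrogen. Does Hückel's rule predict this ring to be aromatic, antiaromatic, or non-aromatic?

Every ring atom contributes a p orbital perpendicular to the ring (each doubly-bonded ring atom is sp² with one p-orbital electron; the boron has an empty p orbital), so the π system is cyclic and fully conjugated.
Tallying contributions gives 2 × 2 = 4 from the double-bond units + 0 from the BH atom = 4.
A 4n π count (4, n = 1) in a planar conjugated ring means antiaromatic.

Antiaromatic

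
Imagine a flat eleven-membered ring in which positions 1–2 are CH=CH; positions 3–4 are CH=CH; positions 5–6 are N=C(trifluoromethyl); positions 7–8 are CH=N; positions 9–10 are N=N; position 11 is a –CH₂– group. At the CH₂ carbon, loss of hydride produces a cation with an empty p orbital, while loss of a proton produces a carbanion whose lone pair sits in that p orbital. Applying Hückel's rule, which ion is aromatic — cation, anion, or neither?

The cation

In either ion the ring is fully conjugated: every atom, including the new sp² carbon, supplies a p orbital.
Cation: 5 × 2 + 0 = 10 π electrons → 4(2)+2, aromatic.
Anion: 5 × 2 + 2 = 12 π electrons → 4(3), antiaromatic.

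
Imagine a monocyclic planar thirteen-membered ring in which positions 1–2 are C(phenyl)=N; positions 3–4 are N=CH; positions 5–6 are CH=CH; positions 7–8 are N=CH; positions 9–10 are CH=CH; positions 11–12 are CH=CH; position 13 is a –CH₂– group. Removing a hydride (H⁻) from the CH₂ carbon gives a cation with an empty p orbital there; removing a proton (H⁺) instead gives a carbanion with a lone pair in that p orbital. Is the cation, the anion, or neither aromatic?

The anion

In either ion the ring is fully conjugated: every atom, including the new sp² carbon, supplies a p orbital.
Cation: 6 × 2 + 0 = 12 π electrons → 4(3), antiaromatic.
Anion: 6 × 2 + 2 = 14 π electrons → 4(3)+2, aromatic.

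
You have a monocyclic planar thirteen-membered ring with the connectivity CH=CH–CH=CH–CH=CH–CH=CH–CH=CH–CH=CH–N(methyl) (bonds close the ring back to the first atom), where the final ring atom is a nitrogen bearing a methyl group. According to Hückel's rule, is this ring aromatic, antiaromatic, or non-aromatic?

Check conjugation: the double-bond atoms are sp², each contributing one p electron; the pyrrole-type nitrogen donates its lone pair from the p orbital — every position has a p orbital, so the cyclic π system is continuous.
Tallying contributions gives 6 × 2 = 12 from the double-bond units + 2 from the N(methyl) atom = 14.
14 = 4(3) + 2, which satisfies Hückel's 4n+2 rule.

Aromatic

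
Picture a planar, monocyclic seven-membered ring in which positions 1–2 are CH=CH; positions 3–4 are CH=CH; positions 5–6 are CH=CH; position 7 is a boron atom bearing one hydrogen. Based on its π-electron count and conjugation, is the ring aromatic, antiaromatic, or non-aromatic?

Aromatic

All ring atoms are sp² and supply a p orbital to the ring (each doubly-bonded ring atom is sp² with one p-orbital electron; the boron has an empty p orbital); the conjugation is uninterrupted.
Tallying contributions gives 3 × 2 = 6 from the double-bond units + 0 from the BH atom = 6.
Since 6 = 4·1 + 2, the ring meets the 4n+2 criterion.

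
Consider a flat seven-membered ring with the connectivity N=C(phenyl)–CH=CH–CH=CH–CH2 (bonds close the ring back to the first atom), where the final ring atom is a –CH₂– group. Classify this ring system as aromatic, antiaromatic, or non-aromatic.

Non-aromatic

Because the tetrahedral CH₂ carbon is sp³ and has no p orbital in the ring π system at the CH2 position, the π system cannot extend all the way around the ring.
A ring that is not fully conjugated cannot be aromatic or antiaromatic regardless of its π-electron count.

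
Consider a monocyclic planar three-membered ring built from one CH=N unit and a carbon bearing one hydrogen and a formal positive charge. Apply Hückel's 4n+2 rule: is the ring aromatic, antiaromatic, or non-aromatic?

Check conjugation: the double-bond atoms are sp², each contributing one p electron; the doubly-bonded nitrogens are pyridine-type — their lone pairs lie in the ring plane, leaving one electron in the p orbital; the carbocation has an empty p orbital — every position has a p orbital, so the cyclic π system is continuous.
Counting π electrons: 1 × 2 = 2 from the double-bond unit + 0 from the CH(+) atom = 2.
2 = 4(0) + 2, which satisfies Hückel's 4n+2 rule.

Aromatic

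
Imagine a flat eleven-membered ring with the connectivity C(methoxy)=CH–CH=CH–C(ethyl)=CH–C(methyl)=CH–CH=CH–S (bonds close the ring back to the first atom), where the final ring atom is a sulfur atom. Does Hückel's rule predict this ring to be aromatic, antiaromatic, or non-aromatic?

Antiaromatic

All ring atoms are sp² and supply a p orbital to the ring (each doubly-bonded ring atom is sp² with one p-orbital electron; the sulfur donates one lone pair from its p orbital); the conjugation is uninterrupted.
π-electron count: 5 × 2 = 10 from the double-bond units + 2 from the S atom = 12.
12 is a 4n count (n = 3), so the planar conjugated ring is antiaromatic.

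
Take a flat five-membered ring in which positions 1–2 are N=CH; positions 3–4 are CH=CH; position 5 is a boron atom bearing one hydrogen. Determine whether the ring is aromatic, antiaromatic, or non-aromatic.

Antiaromatic

All ring atoms are sp² and supply a p orbital to the ring (each doubly-bonded ring atom is sp² with one p-orbital electron; each =N– nitrogen is pyridine-type (lone pair in the sp² plane, one electron in the p orbital); the boron has an empty p orbital); the conjugation is uninterrupted.
Tallying contributions gives 2 × 2 = 4 from the double-bond units + 0 from the BH atom = 4.
With 4 = 4·1 π electrons, Hückel's rule classifies the planar ring as antiaromatic.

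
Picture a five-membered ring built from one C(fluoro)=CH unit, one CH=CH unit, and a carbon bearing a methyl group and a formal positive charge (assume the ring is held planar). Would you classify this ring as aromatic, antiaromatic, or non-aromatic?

The p orbitals form a continuous loop: the double-bond atoms are sp², each contributing one p electron; the carbocation has an empty p orbital. The ring is fully conjugated.
π-electron count: 2 × 2 = 4 from the double-bond units + 0 from the C(methyl)(+) atom = 4.
A 4n π count (4, n = 1) in a planar conjugated ring means antiaromatic.

Antiaromatic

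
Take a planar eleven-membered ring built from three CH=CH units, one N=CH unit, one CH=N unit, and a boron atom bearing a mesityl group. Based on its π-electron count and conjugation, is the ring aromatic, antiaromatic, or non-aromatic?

Every ring atom contributes a p orbital perpendicular to the ring (the double-bond atoms are sp², each contributing one p electron; the doubly-bonded nitrogens are pyridine-type — their lone pairs lie in the ring plane, leaving one electron in the p orbital; the boron has an empty p orbital), so the π system is cyclic and fully conjugated.
Tallying contributions gives 5 × 2 = 10 from the double-bond units + 0 from the B(mesityl) atom = 10.
With 10 π electrons (n = 2), the Hückel 4n+2 condition holds.

Aromatic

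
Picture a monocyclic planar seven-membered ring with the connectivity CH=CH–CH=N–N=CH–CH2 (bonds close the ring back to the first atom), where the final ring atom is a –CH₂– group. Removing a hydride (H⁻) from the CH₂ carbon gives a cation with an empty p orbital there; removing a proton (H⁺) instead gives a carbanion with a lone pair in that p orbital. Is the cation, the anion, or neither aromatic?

In both ions every ring atom is sp² and contributes a p orbital, so both rings are fully conjugated.
Cation: 3 × 2 + 0 = 6 π electrons → 4(1)+2, aromatic.
Anion: 3 × 2 + 2 = 8 π electrons → 4(2), antiaromatic.

The cation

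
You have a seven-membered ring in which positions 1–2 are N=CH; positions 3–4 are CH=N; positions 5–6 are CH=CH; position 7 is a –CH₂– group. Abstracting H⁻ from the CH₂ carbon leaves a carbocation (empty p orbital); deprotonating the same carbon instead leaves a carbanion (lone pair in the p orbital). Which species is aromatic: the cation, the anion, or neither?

Both ions have a continuous loop of p orbitals — each ring atom is sp².
Cation: 3 × 2 + 0 = 6 π electrons → 4(1)+2, aromatic.
Anion: 3 × 2 + 2 = 8 π electrons → 4(2), antiaromatic.

The cation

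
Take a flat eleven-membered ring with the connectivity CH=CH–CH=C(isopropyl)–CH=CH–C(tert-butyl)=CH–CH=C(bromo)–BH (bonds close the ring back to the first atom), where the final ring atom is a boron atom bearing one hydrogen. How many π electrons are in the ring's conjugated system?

10

Every ring atom contributes a p orbital perpendicular to the ring (the double-bond atoms are sp², each contributing one p electron; the boron has an empty p orbital), so the π system is cyclic and fully conjugated.
Adding the contributions, 5 × 2 = 10 from the double-bond units + 0 from the BH atom = 10.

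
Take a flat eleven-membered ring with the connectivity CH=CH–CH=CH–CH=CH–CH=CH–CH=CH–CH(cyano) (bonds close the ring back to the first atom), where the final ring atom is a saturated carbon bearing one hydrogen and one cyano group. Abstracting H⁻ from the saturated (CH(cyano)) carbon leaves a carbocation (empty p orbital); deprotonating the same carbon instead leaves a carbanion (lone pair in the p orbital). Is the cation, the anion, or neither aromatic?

Both ions have a continuous loop of p orbitals — each ring atom is sp².
Cation: 5 × 2 + 0 = 10 π electrons → 4(2)+2, aromatic.
Anion: 5 × 2 + 2 = 12 π electrons → 4(3), antiaromatic.

The cation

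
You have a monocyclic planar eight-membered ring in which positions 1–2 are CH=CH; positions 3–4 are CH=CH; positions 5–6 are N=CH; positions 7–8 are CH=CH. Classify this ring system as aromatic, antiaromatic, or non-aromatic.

Antiaromatic

The p orbitals form a continuous loop: every atom in a ring double bond is sp² and brings one electron to the p orbital; each =N– nitrogen is pyridine-type (lone pair in the sp² plane, one electron in the p orbital). The ring is fully conjugated.
Counting π electrons: 4 × 2 = 8 from the 4 double-bond units.
A 4n π count (8, n = 2) in a planar conjugated ring means antiaromatic.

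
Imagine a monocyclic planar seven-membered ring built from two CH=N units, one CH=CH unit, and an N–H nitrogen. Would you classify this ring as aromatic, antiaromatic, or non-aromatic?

Check conjugation: each doubly-bonded ring atom is sp² with one p-orbital electron; each sp² =N– keeps its lone pair in-plane and puts one electron into the π system; the pyrrole-type nitrogen donates its lone pair from the p orbital — every position has a p orbital, so the cyclic π system is continuous.
Counting π electrons: 3 × 2 = 6 from the double-bond units + 2 from the NH atom = 8.
8 is a 4n count (n = 2), so the planar conjugated ring is antiaromatic.

Antiaromatic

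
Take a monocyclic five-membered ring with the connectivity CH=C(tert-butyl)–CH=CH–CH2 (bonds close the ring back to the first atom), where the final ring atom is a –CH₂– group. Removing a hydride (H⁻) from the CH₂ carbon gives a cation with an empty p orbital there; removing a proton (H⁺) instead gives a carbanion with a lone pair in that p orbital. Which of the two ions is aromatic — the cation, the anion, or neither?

In both ions every ring atom is sp² and contributes a p orbital, so both rings are fully conjugated.
Cation: 2 × 2 + 0 = 4 π electrons → 4(1), antiaromatic.
Anion: 2 × 2 + 2 = 6 π electrons → 4(1)+2, aromatic.

The anion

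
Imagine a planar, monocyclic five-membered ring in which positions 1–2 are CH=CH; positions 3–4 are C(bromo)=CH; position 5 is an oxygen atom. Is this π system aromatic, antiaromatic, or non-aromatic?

The p orbitals form a continuous loop: every atom in a ring double bond is sp² and brings one electron to the p orbital; the oxygen donates one lone pair from its p orbital. The ring is fully conjugated.
Counting π electrons: 2 × 2 = 4 from the double-bond units + 2 from the O atom = 6.
With 6 π electrons (n = 1), the Hückel 4n+2 condition holds.

Aromatic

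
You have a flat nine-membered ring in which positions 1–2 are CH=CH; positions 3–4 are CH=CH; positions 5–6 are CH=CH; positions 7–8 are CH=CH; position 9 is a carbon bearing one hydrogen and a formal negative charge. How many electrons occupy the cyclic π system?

All ring atoms are sp² and supply a p orbital to the ring (every atom in a ring double bond is sp² and brings one electron to the p orbital; the carbanion's lone pair occupies the p orbital); the conjugation is uninterrupted.
Counting π electrons: 4 × 2 = 8 from the double-bond units + 2 from the CH(-) atom = 10.

10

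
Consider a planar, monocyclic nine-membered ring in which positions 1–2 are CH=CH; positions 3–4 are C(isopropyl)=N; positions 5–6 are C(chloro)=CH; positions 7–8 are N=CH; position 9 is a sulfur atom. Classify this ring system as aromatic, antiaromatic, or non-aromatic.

Check conjugation: the double-bond atoms are sp², each contributing one p electron; each sp² =N– keeps its lone pair in-plane and puts one electron into the π system; the sulfur donates one lone pair from its p orbital — every position has a p orbital, so the cyclic π system is continuous.
Tallying contributions gives 4 × 2 = 8 from the double-bond units + 2 from the S atom = 10.
10 = 4(2) + 2, which satisfies Hückel's 4n+2 rule.

Aromatic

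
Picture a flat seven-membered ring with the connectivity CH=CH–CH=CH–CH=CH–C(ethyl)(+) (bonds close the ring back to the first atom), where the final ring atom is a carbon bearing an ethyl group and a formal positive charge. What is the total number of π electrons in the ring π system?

6

All ring atoms are sp² and supply a p orbital to the ring (every atom in a ring double bond is sp² and brings one electron to the p orbital; the carbocation has an empty p orbital); the conjugation is uninterrupted.
Tallying contributions gives 3 × 2 = 6 from the double-bond units + 0 from the C(ethyl)(+) atom = 6.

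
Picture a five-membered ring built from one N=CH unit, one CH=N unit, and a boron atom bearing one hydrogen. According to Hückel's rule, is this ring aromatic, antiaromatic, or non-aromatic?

The p orbitals form a continuous loop: each doubly-bonded ring atom is sp² with one p-orbital electron; the doubly-bonded nitrogens are pyridine-type — their lone pairs lie in the ring plane, leaving one electron in the p orbital; the boron has an empty p orbital. The ring is fully conjugated.
π-electron count: 2 × 2 = 4 from the double-bond units + 0 from the BH atom = 4.
4 is a 4n count (n = 1), so the planar conjugated ring is antiaromatic.

Antiaromatic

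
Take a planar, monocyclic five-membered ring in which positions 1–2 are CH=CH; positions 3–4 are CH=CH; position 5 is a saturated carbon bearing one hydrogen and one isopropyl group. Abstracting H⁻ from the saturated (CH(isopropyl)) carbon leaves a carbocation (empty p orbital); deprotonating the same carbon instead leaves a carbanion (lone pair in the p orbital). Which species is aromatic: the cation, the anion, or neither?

Both ions have a continuous loop of p orbitals — each ring atom is sp².
Cation: 2 × 2 + 0 = 4 π electrons → 4(1), antiaromatic.
Anion: 2 × 2 + 2 = 6 π electrons → 4(1)+2, aromatic.

The anion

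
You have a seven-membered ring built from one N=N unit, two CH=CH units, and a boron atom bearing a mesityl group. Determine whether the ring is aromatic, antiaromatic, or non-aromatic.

Check conjugation: each doubly-bonded ring atom is sp² with one p-orbital electron; each sp² =N– keeps its lone pair in-plane and puts one electron into the π system; the boron has an empty p orbital — every position has a p orbital, so the cyclic π system is continuous.
π-electron count: 3 × 2 = 6 from the double-bond units + 0 from the B(mesityl) atom = 6.
With 6 π electrons (n = 1), the Hückel 4n+2 condition holds.

Aromatic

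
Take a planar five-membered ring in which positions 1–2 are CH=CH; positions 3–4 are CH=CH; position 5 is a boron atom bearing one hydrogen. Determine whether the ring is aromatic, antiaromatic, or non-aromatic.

The p orbitals form a continuous loop: each doubly-bonded ring atom is sp² with one p-orbital electron; the boron has an empty p orbital. The ring is fully conjugated.
Tallying contributions gives 2 × 2 = 4 from the double-bond units + 0 from the BH atom = 4.
A 4n π count (4, n = 1) in a planar conjugated ring means antiaromatic.
This is borole.

Antiaromatic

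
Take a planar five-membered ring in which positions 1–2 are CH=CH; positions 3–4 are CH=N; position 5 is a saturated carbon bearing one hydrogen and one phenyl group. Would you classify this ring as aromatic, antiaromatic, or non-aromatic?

Non-aromatic

At the CH(phenyl) position, that saturated carbon is sp³ and has no p orbital in the ring π system; the ring's p-orbital overlap is broken there.
Hückel's rule only applies to fully conjugated rings, so this one is simply non-aromatic.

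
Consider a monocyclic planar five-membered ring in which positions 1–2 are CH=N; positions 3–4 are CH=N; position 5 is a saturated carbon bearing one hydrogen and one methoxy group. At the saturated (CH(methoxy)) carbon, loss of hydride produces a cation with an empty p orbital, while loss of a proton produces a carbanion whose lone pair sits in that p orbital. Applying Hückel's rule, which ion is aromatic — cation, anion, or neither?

In either ion the ring is fully conjugated: every atom, including the new sp² carbon, supplies a p orbital.
Cation: 2 × 2 + 0 = 4 π electrons → 4(1), antiaromatic.
Anion: 2 × 2 + 2 = 6 π electrons → 4(1)+2, aromatic.

The anion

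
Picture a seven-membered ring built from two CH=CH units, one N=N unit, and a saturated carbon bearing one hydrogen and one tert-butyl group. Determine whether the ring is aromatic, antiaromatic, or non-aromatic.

At the CH(tert-butyl) position, that saturated carbon is sp³ and has no p orbital in the ring π system; the ring's p-orbital overlap is broken there.
Without a continuous loop of overlapping p orbitals the Hückel electron count never comes into play.

Non-aromatic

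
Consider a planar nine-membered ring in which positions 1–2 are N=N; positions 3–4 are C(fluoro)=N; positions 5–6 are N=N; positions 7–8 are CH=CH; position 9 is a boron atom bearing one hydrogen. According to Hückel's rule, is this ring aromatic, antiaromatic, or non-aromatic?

Antiaromatic

All ring atoms are sp² and supply a p orbital to the ring (every atom in a ring double bond is sp² and brings one electron to the p orbital; each sp² =N– keeps its lone pair in-plane and puts one electron into the π system; the boron has an empty p orbital); the conjugation is uninterrupted.
π-electron count: 4 × 2 = 8 from the double-bond units + 0 from the BH atom = 8.
8 is a 4n count (n = 2), so the planar conjugated ring is antiaromatic.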